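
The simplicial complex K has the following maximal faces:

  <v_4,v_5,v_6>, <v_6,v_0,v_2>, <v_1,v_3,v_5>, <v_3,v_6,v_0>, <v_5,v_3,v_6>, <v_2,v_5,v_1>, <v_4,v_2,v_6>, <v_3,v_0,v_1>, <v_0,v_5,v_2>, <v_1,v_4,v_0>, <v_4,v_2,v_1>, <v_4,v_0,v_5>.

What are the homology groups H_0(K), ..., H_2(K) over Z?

Order the vertices as v_0 < v_1 < v_2 < v_3 < v_4 < v_5 < v_6. Listing each simplex with vertices in this order, K has dimension 2 with simplices:

  0-simplices (7): [v_0], [v_1], [v_2], [v_3], [v_4], [v_5], [v_6]
  1-simplices (18): (18 of them)
  2-simplices (12): (12 of them)

Hence C_0 ≅ Z^7, C_1 ≅ Z^18, C_2 ≅ Z^12.

∂_1: C_1 → C_0 sends each edge [p,q] (with p < q) to q − p.
This gives a 7×18 integer matrix of rank 6; reducing to Smith normal form yields diagonal entries (1,1,1,1,1,1).

∂_2: C_2 → C_1 acts by ∂[p,q,r] = [q,r] − [p,r] + [p,q]. For instance
  ∂[v_1,v_3,v_5] = [v_3,v_5] − [v_1,v_5] + [v_1,v_3],
  ∂[v_3,v_5,v_6] = [v_5,v_6] − [v_3,v_6] + [v_3,v_5].
The resulting 18×12 matrix has rank 12, and its Smith normal form has invariant factors (1,1,1,1,1,1,1,1,1,1,1,2).

Computing H_k = (kernel of ∂_k) / (image of ∂_{k+1}):

  H_0: rank C_0 − rank ∂_1 = 7 − 6 = 1, and the invariant factors of ∂_1 are all 1, so H_0 ≅ Z.
  H_1: rank ker ∂_1 − rank ∂_2 = (18 − 6) − 12 = 0, and ∂_2 has invariant factor 2 > 1, so H_1 ≅ Z/2.
  H_2: rank ker ∂_2 − rank ∂_3 = (12 − 12) − 0 = 0, and there is no ∂_3, so H_2 ≅ 0.

H_0 ≅ Z,  H_1 ≅ Z/2,  H_2 = 0.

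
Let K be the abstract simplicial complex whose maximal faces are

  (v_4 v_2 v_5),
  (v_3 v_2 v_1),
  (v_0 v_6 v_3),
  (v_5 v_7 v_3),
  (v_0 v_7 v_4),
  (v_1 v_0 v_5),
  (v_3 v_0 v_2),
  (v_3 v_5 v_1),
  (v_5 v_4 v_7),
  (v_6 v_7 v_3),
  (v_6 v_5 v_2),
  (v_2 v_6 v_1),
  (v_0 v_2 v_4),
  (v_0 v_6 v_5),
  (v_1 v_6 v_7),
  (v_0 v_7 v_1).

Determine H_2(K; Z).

Take the total order v_0 < v_1 < v_2 < v_3 < v_4 < v_5 < v_6 < v_7 on the vertex set. Then K (dimension 2) consists of the simplices:

  0-simplices (8): [v_0], [v_1], [v_2], [v_3], [v_4], [v_5], [v_6], [v_7]
  1-simplices (24): (24 of them)
  2-simplices (16): (16 of them)

so the chain groups are C_0 ≅ Z^8, C_1 ≅ Z^24, C_2 ≅ Z^16.

∂_1: C_1 → C_0 is given by ∂[p,q] = [q] − [p]. For instance
  ∂[v_0,v_5] = [v_5] − [v_0].
As a 8×24 matrix over Z this has rank 7, with invariant factors (1,1,1,1,1,1,1).

Boundary ∂_2: C_2 → C_1 maps a triangle to the signed sum of its edges. For instance
  ∂[v_0,v_3,v_6] = [v_3,v_6] − [v_0,v_6] + [v_0,v_3],
  ∂[v_1,v_2,v_3] = [v_2,v_3] − [v_1,v_3] + [v_1,v_2].
This gives a 24×16 integer matrix of rank 15; reducing to Smith normal form yields diagonal entries (1,1,1,1,1,1,1,1,1,1,1,1,1,1,1).

From H_k ≅ ker(∂_k) / im(∂_{k+1}) we obtain:

  H_2: rank ker ∂_2 − rank ∂_3 = (16 − 15) − 0 = 1, and there is no ∂_3, so H_2 = Z.

(K is a triangulation of the torus T^2.)

H_2 = Z.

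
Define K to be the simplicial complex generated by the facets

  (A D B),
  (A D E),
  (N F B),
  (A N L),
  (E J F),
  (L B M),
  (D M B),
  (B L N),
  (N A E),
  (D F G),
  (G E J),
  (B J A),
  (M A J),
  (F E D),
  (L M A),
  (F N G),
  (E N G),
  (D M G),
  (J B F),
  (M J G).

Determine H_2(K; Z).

Fix the vertex order A < B < D < E < F < G < J < L < M < N and write every simplex with vertices in increasing order. Then dim K = 2 and the simplices of K are:

  0-simplices (10): A, B, D, E, F, G, J, L, M, N
  1-simplices (30): AB, AD, AE, AJ, AL, AM, AN, BD, BF, BJ, BL, BM, BN, DE, DF, DG, DM, EF, EG, EJ, EN, FG, FJ, FN, GJ, GM, GN, JM, LM, LN
  2-simplices (20): ABD, ABJ, ADE, AEN, AJM, ALM, ALN, BDM, BFJ, BFN, BLM, BLN, DEF, DFG, DGM, EFJ, EGJ, EGN, FGN, GJM

Hence C_0 ≅ Z^10, C_1 ≅ Z^30, C_2 ≅ Z^20.

Boundary ∂_1: C_1 → C_0 is given by ∂[p,q] = [q] − [p]. For instance
  ∂AD = D − A.
The resulting 10×30 matrix has rank 9, and its Smith normal form has invariant factors (1,1,1,1,1,1,1,1,1).

The boundary map ∂_2: C_2 → C_1 maps a triangle to the signed sum of its edges. For instance
  ∂EGN = GN − EN + EG,
  ∂ABJ = BJ − AJ + AB.
This gives a 30×20 integer matrix of rank 20; reducing to Smith normal form yields diagonal entries (1,1,1,1,1,1,1,1,1,1,1,1,1,1,1,1,1,1,1,2).

Now H_k = ker ∂_k / im ∂_{k+1}, so:

  H_2: rank ker ∂_2 − rank ∂_3 = (20 − 20) − 0 = 0, and there is no ∂_3, so H_2 ≅ 0.

H_2 = 0.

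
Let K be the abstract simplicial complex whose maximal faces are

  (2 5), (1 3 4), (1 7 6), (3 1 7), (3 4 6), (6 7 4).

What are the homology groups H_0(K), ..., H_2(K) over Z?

Fix the vertex order 1 < 2 < 3 < 4 < 5 < 6 < 7 and write every simplex with vertices in increasing order. Then dim K = 2 and the simplices of K are:

  0-simplices (7): [1], [2], [3], [4], [5], [6], [7]
  1-simplices (11): [1,3], [1,4], [1,6], [1,7], [2,5], [3,4], [3,6], [3,7], [4,6], [4,7], [6,7]
  2-simplices (5): [1,3,4], [1,3,7], [1,6,7], [3,4,6], [4,6,7]

Hence C_0 ≅ Z^7, C_1 ≅ Z^11, C_2 ≅ Z^5.

∂_1: C_1 → C_0 sends each edge [p,q] (with p < q) to q − p.
The resulting 7×11 matrix has rank 5, and its Smith normal form has invariant factors (1,1,1,1,1).

The boundary map ∂_2: C_2 → C_1 sends each 2-simplex [p,q,r] to [q,r] − [p,r] + [p,q]. For instance
  ∂[4,6,7] = [6,7] − [4,7] + [4,6],
  ∂[1,3,4] = [3,4] − [1,4] + [1,3].
As a 11×5 matrix over Z this has rank 5, with invariant factors (1,1,1,1,1).

Reading off H_k = ker ∂_k / im ∂_{k+1}:

  H_0: rank C_0 − rank ∂_1 = 7 − 5 = 2, and the invariant factors of ∂_1 are all 1, so H_0 ≅ Z^2.
  H_1: rank ker ∂_1 − rank ∂_2 = (11 − 5) − 5 = 1, and the invariant factors of ∂_2 are all 1, so H_1 ≅ Z.
  H_2: rank ker ∂_2 − rank ∂_3 = (5 − 5) − 0 = 0, and there is no ∂_3, so H_2 ≅ 0.

(K is a triangulation of the disjoint union of the 1-simplex and the Möbius band.)

H_0 = Z^2,  H_1 = Z,  H_2 = 0.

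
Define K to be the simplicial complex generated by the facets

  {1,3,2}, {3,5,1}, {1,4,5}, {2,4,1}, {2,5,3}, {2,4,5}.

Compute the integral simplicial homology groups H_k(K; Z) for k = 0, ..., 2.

H_0 = Z,  H_1 = 0,  H_2 = Z.

Fix the vertex order 1 < 2 < 3 < 4 < 5 and write every simplex with vertices in increasing order. Then dim K = 2 and the simplices of K are:

  0-simplices (5): [1], [2], [3], [4], [5]
  1-simplices (9): [1,2], [1,3], [1,4], [1,5], [2,3], [2,4], [2,5], [3,5], [4,5]
  2-simplices (6): [1,2,3], [1,2,4], [1,3,5], [1,4,5], [2,3,5], [2,4,5]

Hence C_0 ≅ Z^5, C_1 ≅ Z^9, C_2 ≅ Z^6.

Boundary ∂_1: C_1 → C_0 maps an edge to its endpoints' difference, ∂[p,q] = q − p. For instance
  ∂[2,5] = [5] − [2].
The resulting 5×9 matrix has rank 4, and its Smith normal form has invariant factors (1,1,1,1).

Boundary ∂_2: C_2 → C_1 maps a triangle to the signed sum of its edges. For instance
  ∂[1,4,5] = [4,5] − [1,5] + [1,4],
  ∂[2,3,5] = [3,5] − [2,5] + [2,3].
This gives a 9×6 integer matrix of rank 5; reducing to Smith normal form yields diagonal entries (1,1,1,1,1).

Now H_k = ker ∂_k / im ∂_{k+1}, so:

  H_0: rank C_0 − rank ∂_1 = 5 − 4 = 1, and the invariant factors of ∂_1 are all 1, so H_0 ≅ Z.
  H_1: rank ker ∂_1 − rank ∂_2 = (9 − 4) − 5 = 0, and the invariant factors of ∂_2 are all 1, so H_1 ≅ 0.
  H_2: rank ker ∂_2 − rank ∂_3 = (6 − 5) − 0 = 1, and there is no ∂_3, so H_2 ≅ Z.

As a check, the Euler characteristic is 5 − 9 + 6 = 2, which agrees with 1 − 0 + 1 = 2.
(K is a triangulation of the 2-sphere S^2.)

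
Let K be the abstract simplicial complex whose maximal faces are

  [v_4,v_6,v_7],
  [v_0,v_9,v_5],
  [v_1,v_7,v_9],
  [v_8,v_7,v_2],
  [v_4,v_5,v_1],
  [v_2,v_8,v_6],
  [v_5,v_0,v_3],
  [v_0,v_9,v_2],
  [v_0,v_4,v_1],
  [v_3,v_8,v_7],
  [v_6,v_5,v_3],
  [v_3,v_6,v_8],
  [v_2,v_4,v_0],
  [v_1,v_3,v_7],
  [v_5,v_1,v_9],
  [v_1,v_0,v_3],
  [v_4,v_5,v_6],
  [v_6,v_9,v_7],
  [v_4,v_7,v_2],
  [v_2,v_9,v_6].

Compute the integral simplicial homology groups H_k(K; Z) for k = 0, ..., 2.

H_0 ≅ Z,  H_1 ≅ Z ⊕ Z/2Z,  H_2 = 0.

Fix the vertex order v_0 < v_1 < v_2 < v_3 < v_4 < v_5 < v_6 < v_7 < v_8 < v_9 and write every simplex with vertices in increasing order. Then dim K = 2 and the simplices of K are:

  0-simplices (10): [v_0], [v_1], [v_2], [v_3], [v_4], [v_5], [v_6], [v_7], [v_8], [v_9]
  1-simplices (30): (30 of them)
  2-simplices (20): (20 of them)

so the chain groups are C_0 ≅ Z^10, C_1 ≅ Z^30, C_2 ≅ Z^20.

∂_1: C_1 → C_0 sends each edge [p,q] (with p < q) to q − p.
The resulting 10×30 matrix has rank 9, and its Smith normal form has invariant factors (1,1,1,1,1,1,1,1,1).

The boundary map ∂_2: C_2 → C_1 maps a triangle to the signed sum of its edges. For instance
  ∂[v_0,v_1,v_3] = [v_1,v_3] − [v_0,v_3] + [v_0,v_1],
  ∂[v_0,v_3,v_5] = [v_3,v_5] − [v_0,v_5] + [v_0,v_3].
As a 30×20 matrix over Z this has rank 20, with invariant factors (1,1,1,1,1,1,1,1,1,1,1,1,1,1,1,1,1,1,1,2).

Reading off H_k = ker ∂_k / im ∂_{k+1}:

  H_0: rank C_0 − rank ∂_1 = 10 − 9 = 1, and the invariant factors of ∂_1 are all 1, so H_0 = Z.
  H_1: rank ker ∂_1 − rank ∂_2 = (30 − 9) − 20 = 1, and ∂_2 has invariant factor 2 > 1, so H_1 = Z ⊕ Z/2Z.
  H_2: rank ker ∂_2 − rank ∂_3 = (20 − 20) − 0 = 0, and there is no ∂_3, so H_2 = 0.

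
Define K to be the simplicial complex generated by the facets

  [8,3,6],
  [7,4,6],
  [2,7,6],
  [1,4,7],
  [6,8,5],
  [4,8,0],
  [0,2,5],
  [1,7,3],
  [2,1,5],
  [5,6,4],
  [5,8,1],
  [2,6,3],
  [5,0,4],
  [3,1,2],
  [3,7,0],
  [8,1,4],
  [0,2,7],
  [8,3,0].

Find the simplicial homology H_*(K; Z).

H_0 ≅ Z,  H_1 ≅ Z × Z/2,  H_2 = 0.

K has 9 vertices, 27 edges, 18 triangles.
rank ∂_0 = 0, rank ∂_1 = 8 ⇒ b_0 = 9 − 0 − 8 = 1; all invariant factors of ∂_1 are 1 so no torsion. So H_0 = Z.
rank ∂_1 = 8, rank ∂_2 = 18 ⇒ b_1 = 27 − 8 − 18 = 1; ∂_2 has invariant factor(s) [2] giving torsion. So H_1 = Z × Z/2.
rank ∂_2 = 18, rank ∂_3 = 0 ⇒ b_2 = 18 − 18 − 0 = 0. So H_2 = 0.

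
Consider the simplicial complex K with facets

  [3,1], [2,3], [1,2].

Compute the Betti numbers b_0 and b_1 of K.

b_0 = 1, b_1 = 1.

Order the vertices as 1 < 2 < 3. Listing each simplex with vertices in this order, K has dimension 1 with simplices:

  0-simplices (3): [1], [2], [3]
  1-simplices (3): [1,2], [1,3], [2,3]

giving chain groups C_0 ≅ Z^3, C_1 ≅ Z^3.

The boundary map ∂_1: C_1 → C_0 is given by ∂[p,q] = [q] − [p].
The resulting 3×3 matrix has rank 2, and its Smith normal form has invariant factors (1,1).

Reading off H_k = ker ∂_k / im ∂_{k+1}:

  H_0: rank C_0 − rank ∂_1 = 3 − 2 = 1, and the invariant factors of ∂_1 are all 1, so H_0 ≅ Z.
  H_1: rank ker ∂_1 − rank ∂_2 = (3 − 2) − 0 = 1, and there is no ∂_2, so H_1 ≅ Z.

As a check, the Euler characteristic is 3 − 3 = 0, which agrees with 1 − 1 = 0.

Hence the Betti numbers are b_0 = 1, b_1 = 1.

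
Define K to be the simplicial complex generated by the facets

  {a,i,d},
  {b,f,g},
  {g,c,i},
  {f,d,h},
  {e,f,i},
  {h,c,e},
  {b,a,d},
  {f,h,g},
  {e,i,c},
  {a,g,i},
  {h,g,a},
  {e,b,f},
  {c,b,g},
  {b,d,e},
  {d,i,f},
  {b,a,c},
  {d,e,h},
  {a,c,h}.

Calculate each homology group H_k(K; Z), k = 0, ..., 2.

H_0 = Z,  H_1 = Z ⊕ Z/2,  H_2 = 0.

Fix the vertex order a < b < c < d < e < f < g < h < i and write every simplex with vertices in increasing order. Then dim K = 2 and the simplices of K are:

  0-simplices (9): a, b, c, d, e, f, g, h, i
  1-simplices (27): ab, ac, ad, ag, ah, ai, bc, bd, be, bf, bg, ce, cg, ch, ci, de, df, dh, di, ef, eh, ei, fg, fh, fi, gh, gi
  2-simplices (18): abc, abd, ach, adi, agh, agi, bcg, bde, bef, bfg, ceh, cei, cgi, deh, dfh, dfi, efi, fgh

giving chain groups C_0 ≅ Z^9, C_1 ≅ Z^27, C_2 ≅ Z^18.

Boundary ∂_1: C_1 → C_0 is given by ∂[p,q] = [q] − [p].
This gives a 9×27 integer matrix of rank 8; reducing to Smith normal form yields diagonal entries (1,1,1,1,1,1,1,1).

Boundary ∂_2: C_2 → C_1 maps a triangle to the signed sum of its edges. For instance
  ∂ach = ch − ah + ac,
  ∂fgh = gh − fh + fg.
As a 27×18 matrix over Z this has rank 18, with invariant factors (1,1,1,1,1,1,1,1,1,1,1,1,1,1,1,1,1,2).

Now H_k = ker ∂_k / im ∂_{k+1}, so:

  H_0: rank C_0 − rank ∂_1 = 9 − 8 = 1, and the invariant factors of ∂_1 are all 1, so H_0 = Z.
  H_1: rank ker ∂_1 − rank ∂_2 = (27 − 8) − 18 = 1, and ∂_2 has invariant factor 2 > 1, so H_1 = Z ⊕ Z/2.
  H_2: rank ker ∂_2 − rank ∂_3 = (18 − 18) − 0 = 0, and there is no ∂_3, so H_2 = 0.

As a check, the Euler characteristic is 9 − 27 + 18 = 0, which agrees with 1 − 1 + 0 = 0.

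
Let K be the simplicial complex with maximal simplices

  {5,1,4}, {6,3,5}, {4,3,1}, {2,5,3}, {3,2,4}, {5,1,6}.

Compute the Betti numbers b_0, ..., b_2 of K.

b_0 = 1, b_1 = 1, b_2 = 0.

K has 6 vertices, 12 edges, 6 triangles.
rank ∂_0 = 0, rank ∂_1 = 5 ⇒ b_0 = 6 − 0 − 5 = 1; all invariant factors of ∂_1 are 1 so no torsion. So H_0 ≅ Z.
rank ∂_1 = 5, rank ∂_2 = 6 ⇒ b_1 = 12 − 5 − 6 = 1; all invariant factors of ∂_2 are 1 so no torsion. So H_1 ≅ Z.
rank ∂_2 = 6, rank ∂_3 = 0 ⇒ b_2 = 6 − 6 − 0 = 0. So H_2 ≅ 0.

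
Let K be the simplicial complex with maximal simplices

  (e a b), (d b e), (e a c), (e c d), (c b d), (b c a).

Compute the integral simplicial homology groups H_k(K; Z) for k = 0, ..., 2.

H_0 = Z,  H_1 = 0,  H_2 = Z.

We work with the vertex ordering a < b < c < d < e. The simplices of K, each written with vertices in increasing order, are:

  0-simplices (5): a, b, c, d, e
  1-simplices (9): ab, ac, ae, bc, bd, be, cd, ce, de
  2-simplices (6): abc, abe, ace, bcd, bde, cde

so the chain groups are C_0 ≅ Z^5, C_1 ≅ Z^9, C_2 ≅ Z^6.

Boundary ∂_1: C_1 → C_0 maps an edge to its endpoints' difference, ∂[p,q] = q − p. For instance
  ∂ce = e − c.
As a 5×9 matrix over Z this has rank 4, with invariant factors (1,1,1,1).

∂_2: C_2 → C_1 sends each 2-simplex [p,q,r] to [q,r] − [p,r] + [p,q]. For instance
  ∂abc = bc − ac + ab,
  ∂bcd = cd − bd + bc.
The 9×6 boundary matrix has rank 5 and Smith normal form diag(1,1,1,1,1).

Now H_k = ker ∂_k / im ∂_{k+1}, so:

  H_0: rank C_0 − rank ∂_1 = 5 − 4 = 1, and the invariant factors of ∂_1 are all 1, so H_0 ≅ Z.
  H_1: rank ker ∂_1 − rank ∂_2 = (9 − 4) − 5 = 0, and the invariant factors of ∂_2 are all 1, so H_1 ≅ 0.
  H_2: rank ker ∂_2 − rank ∂_3 = (6 − 5) − 0 = 1, and there is no ∂_3, so H_2 ≅ Z.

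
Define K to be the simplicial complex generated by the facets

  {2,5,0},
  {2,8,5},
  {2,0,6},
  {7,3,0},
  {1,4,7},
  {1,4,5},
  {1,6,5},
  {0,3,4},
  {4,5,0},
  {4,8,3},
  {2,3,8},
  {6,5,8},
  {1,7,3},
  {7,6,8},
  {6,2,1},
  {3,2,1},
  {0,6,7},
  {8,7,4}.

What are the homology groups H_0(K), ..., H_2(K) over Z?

H_0 ≅ Z,  H_1 ≅ Z ⊕ Z/2,  H_2 = 0.

We work with the vertex ordering 0 < 1 < 2 < 3 < 4 < 5 < 6 < 7 < 8. The simplices of K, each written with vertices in increasing order, are:

  0-simplices (9): [0], [1], [2], [3], [4], [5], [6], [7], [8]
  1-simplices (27): (27 of them)
  2-simplices (18): [0,2,5], [0,2,6], [0,3,4], [0,3,7], [0,4,5], [0,6,7], [1,2,3], [1,2,6], [1,3,7], [1,4,5], [1,4,7], [1,5,6], [2,3,8], [2,5,8], [3,4,8], [4,7,8], [5,6,8], [6,7,8]

so the chain groups are C_0 ≅ Z^9, C_1 ≅ Z^27, C_2 ≅ Z^18.

The boundary map ∂_1: C_1 → C_0 is given by ∂[p,q] = [q] − [p].
As a 9×27 matrix over Z this has rank 8, with invariant factors (1,1,1,1,1,1,1,1).

The boundary map ∂_2: C_2 → C_1 maps a triangle to the signed sum of its edges. For instance
  ∂[1,2,3] = [2,3] − [1,3] + [1,2],
  ∂[1,3,7] = [3,7] − [1,7] + [1,3].
This gives a 27×18 integer matrix of rank 18; reducing to Smith normal form yields diagonal entries (1,1,1,1,1,1,1,1,1,1,1,1,1,1,1,1,1,2).

Computing H_k = (kernel of ∂_k) / (image of ∂_{k+1}):

  H_0: rank C_0 − rank ∂_1 = 9 − 8 = 1, and the invariant factors of ∂_1 are all 1, so H_0 ≅ Z.
  H_1: rank ker ∂_1 − rank ∂_2 = (27 − 8) − 18 = 1, and ∂_2 has invariant factor 2 > 1, so H_1 ≅ Z ⊕ Z/2.
  H_2: rank ker ∂_2 − rank ∂_3 = (18 − 18) − 0 = 0, and there is no ∂_3, so H_2 ≅ 0.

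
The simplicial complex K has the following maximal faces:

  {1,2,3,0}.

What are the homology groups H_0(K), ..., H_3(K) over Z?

H_0 = Z,  H_1 = 0,  H_2 = 0,  H_3 = 0.

Fix the vertex order 0 < 1 < 2 < 3 and write every simplex with vertices in increasing order. Then dim K = 3 and the simplices of K are:

  0-simplices (4): [0], [1], [2], [3]
  1-simplices (6): [0,1], [0,2], [0,3], [1,2], [1,3], [2,3]
  2-simplices (4): [0,1,2], [0,1,3], [0,2,3], [1,2,3]
  3-simplices (1): [0,1,2,3]

so the chain groups are C_0 ≅ Z^4, C_1 ≅ Z^6, C_2 ≅ Z^4, C_3 ≅ Z^1.

Boundary ∂_1: C_1 → C_0 maps an edge to its endpoints' difference, ∂[p,q] = q − p. For instance
  ∂[0,2] = [2] − [0].
This gives a 4×6 integer matrix of rank 3; reducing to Smith normal form yields diagonal entries (1,1,1).

∂_2: C_2 → C_1 acts by ∂[p,q,r] = [q,r] − [p,r] + [p,q]. For instance
  ∂[0,1,3] = [1,3] − [0,3] + [0,1],
  ∂[0,1,2] = [1,2] − [0,2] + [0,1].
The 6×4 boundary matrix has rank 3 and Smith normal form diag(1,1,1).

The boundary map ∂_3: C_3 → C_2 sends each 3-simplex σ to the alternating sum Σ_i (−1)^i (σ with its i-th vertex removed). For instance
  ∂[0,1,2,3] = [1,2,3] − [0,2,3] + [0,1,3] − [0,1,2].
This gives a 4×1 integer matrix of rank 1; reducing to Smith normal form yields diagonal entries (1).

Reading off H_k = ker ∂_k / im ∂_{k+1}:

  H_0: rank C_0 − rank ∂_1 = 4 − 3 = 1, and the invariant factors of ∂_1 are all 1, so H_0 ≅ Z.
  H_1: rank ker ∂_1 − rank ∂_2 = (6 − 3) − 3 = 0, and the invariant factors of ∂_2 are all 1, so H_1 ≅ 0.
  H_2: rank ker ∂_2 − rank ∂_3 = (4 − 3) − 1 = 0, and the invariant factors of ∂_3 are all 1, so H_2 ≅ 0.
  H_3: rank ker ∂_3 − rank ∂_4 = (1 − 1) − 0 = 0, and there is no ∂_4, so H_3 ≅ 0.

As a check, the Euler characteristic is 4 − 6 + 4 − 1 = 1, which agrees with 1 − 0 + 0 − 0 = 1.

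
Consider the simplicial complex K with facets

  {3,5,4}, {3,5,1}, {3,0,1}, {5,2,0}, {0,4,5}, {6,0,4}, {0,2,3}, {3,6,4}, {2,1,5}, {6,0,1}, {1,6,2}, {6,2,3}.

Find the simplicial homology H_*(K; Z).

H_0 ≅ Z,  H_1 ≅ Z/2,  H_2 = 0.

Take the total order 0 < 1 < 2 < 3 < 4 < 5 < 6 on the vertex set. Then K (dimension 2) consists of the simplices:

  0-simplices (7): [0], [1], [2], [3], [4], [5], [6]
  1-simplices (18): [0,1], [0,2], [0,3], [0,4], [0,5], [0,6], [1,2], [1,3], [1,5], [1,6], [2,3], [2,5], [2,6], [3,4], [3,5], [3,6], [4,5], [4,6]
  2-simplices (12): [0,1,3], [0,1,6], [0,2,3], [0,2,5], [0,4,5], [0,4,6], [1,2,5], [1,2,6], [1,3,5], [2,3,6], [3,4,5], [3,4,6]

giving chain groups C_0 ≅ Z^7, C_1 ≅ Z^18, C_2 ≅ Z^12.

∂_1: C_1 → C_0 sends each edge [p,q] (with p < q) to q − p.
The resulting 7×18 matrix has rank 6, and its Smith normal form has invariant factors (1,1,1,1,1,1).

Boundary ∂_2: C_2 → C_1 acts by ∂[p,q,r] = [q,r] − [p,r] + [p,q]. For instance
  ∂[0,2,5] = [2,5] − [0,5] + [0,2],
  ∂[0,4,6] = [4,6] − [0,6] + [0,4].
As a 18×12 matrix over Z this has rank 12, with invariant factors (1,1,1,1,1,1,1,1,1,1,1,2).

Reading off H_k = ker ∂_k / im ∂_{k+1}:

  H_0: rank C_0 − rank ∂_1 = 7 − 6 = 1, and the invariant factors of ∂_1 are all 1, so H_0 ≅ Z.
  H_1: rank ker ∂_1 − rank ∂_2 = (18 − 6) − 12 = 0, and ∂_2 has invariant factor 2 > 1, so H_1 ≅ Z/2.
  H_2: rank ker ∂_2 − rank ∂_3 = (12 − 12) − 0 = 0, and there is no ∂_3, so H_2 ≅ 0.

As a check, the Euler characteristic is 7 − 18 + 12 = 1, which agrees with 1 − 0 + 0 = 1.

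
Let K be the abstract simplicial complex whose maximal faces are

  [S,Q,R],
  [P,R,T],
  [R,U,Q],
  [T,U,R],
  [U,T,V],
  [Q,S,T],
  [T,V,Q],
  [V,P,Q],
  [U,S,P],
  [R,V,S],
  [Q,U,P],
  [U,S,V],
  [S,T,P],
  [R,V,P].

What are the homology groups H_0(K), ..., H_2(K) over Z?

Fix the vertex order P < Q < R < S < T < U < V and write every simplex with vertices in increasing order. Then dim K = 2 and the simplices of K are:

  0-simplices (7): P, Q, R, S, T, U, V
  1-simplices (21): PQ, PR, PS, PT, PU, PV, QR, QS, QT, QU, QV, RS, RT, RU, RV, ST, SU, SV, TU, TV, UV
  2-simplices (14): PQU, PQV, PRT, PRV, PST, PSU, QRS, QRU, QST, QTV, RSV, RTU, SUV, TUV

giving chain groups C_0 ≅ Z^7, C_1 ≅ Z^21, C_2 ≅ Z^14.

∂_1: C_1 → C_0 maps an edge to its endpoints' difference, ∂[p,q] = q − p.
The 7×21 boundary matrix has rank 6 and Smith normal form diag(1,1,1,1,1,1).

The boundary map ∂_2: C_2 → C_1 maps a triangle to the signed sum of its edges. For instance
  ∂PQU = QU − PU + PQ,
  ∂QRU = RU − QU + QR.
As a 21×14 matrix over Z this has rank 13, with invariant factors (1,1,1,1,1,1,1,1,1,1,1,1,1).

From H_k ≅ ker(∂_k) / im(∂_{k+1}) we obtain:

  H_0: rank C_0 − rank ∂_1 = 7 − 6 = 1, and the invariant factors of ∂_1 are all 1, so H_0 = Z.
  H_1: rank ker ∂_1 − rank ∂_2 = (21 − 6) − 13 = 2, and the invariant factors of ∂_2 are all 1, so H_1 = Z^2.
  H_2: rank ker ∂_2 − rank ∂_3 = (14 − 13) − 0 = 1, and there is no ∂_3, so H_2 = Z.

As a check, the Euler characteristic is 7 − 21 + 14 = 0, which agrees with 1 − 2 + 1 = 0.

H_0 ≅ Z,  H_1 ≅ Z^2,  H_2 ≅ Z.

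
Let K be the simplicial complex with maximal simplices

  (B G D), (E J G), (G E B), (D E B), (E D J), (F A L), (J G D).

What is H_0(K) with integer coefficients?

Take the total order A < B < D < E < F < G < J < L on the vertex set. Then K (dimension 2) consists of the simplices:

  0-simplices (8): A, B, D, E, F, G, J, L
  1-simplices (12): AF, AL, BD, BE, BG, DE, DG, DJ, EG, EJ, FL, GJ
  2-simplices (7): AFL, BDE, BDG, BEG, DEJ, DGJ, EGJ

Hence C_0 ≅ Z^8, C_1 ≅ Z^12, C_2 ≅ Z^7.

∂_1: C_1 → C_0 is given by ∂[p,q] = [q] − [p]. For instance
  ∂AF = F − A.
As a 8×12 matrix over Z this has rank 6, with invariant factors (1,1,1,1,1,1).

∂_2: C_2 → C_1 maps a triangle to the signed sum of its edges. For instance
  ∂DEJ = EJ − DJ + DE,
  ∂BEG = EG − BG + BE.
This gives a 12×7 integer matrix of rank 6; reducing to Smith normal form yields diagonal entries (1,1,1,1,1,1).

Reading off H_k = ker ∂_k / im ∂_{k+1}:

  H_0: rank C_0 − rank ∂_1 = 8 − 6 = 2, and the invariant factors of ∂_1 are all 1, so H_0 ≅ Z^2.

H_0 = Z^2.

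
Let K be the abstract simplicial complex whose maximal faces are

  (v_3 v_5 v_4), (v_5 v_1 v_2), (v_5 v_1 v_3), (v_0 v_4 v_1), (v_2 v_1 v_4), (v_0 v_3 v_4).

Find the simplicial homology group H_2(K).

H_2 = 0.

Take the total order v_0 < v_1 < v_2 < v_3 < v_4 < v_5 on the vertex set. Then K (dimension 2) consists of the simplices:

  0-simplices (6): [v_0], [v_1], [v_2], [v_3], [v_4], [v_5]
  1-simplices (12): [v_0,v_1], [v_0,v_3], [v_0,v_4], [v_1,v_2], [v_1,v_3], [v_1,v_4], [v_1,v_5], [v_2,v_4], [v_2,v_5], [v_3,v_4], [v_3,v_5], [v_4,v_5]
  2-simplices (6): [v_0,v_1,v_4], [v_0,v_3,v_4], [v_1,v_2,v_4], [v_1,v_2,v_5], [v_1,v_3,v_5], [v_3,v_4,v_5]

so the chain groups are C_0 ≅ Z^6, C_1 ≅ Z^12, C_2 ≅ Z^6.

∂_1: C_1 → C_0 is given by ∂[p,q] = [q] − [p].
As a 6×12 matrix over Z this has rank 5, with invariant factors (1,1,1,1,1).

The boundary map ∂_2: C_2 → C_1 acts by ∂[p,q,r] = [q,r] − [p,r] + [p,q]. For instance
  ∂[v_1,v_2,v_5] = [v_2,v_5] − [v_1,v_5] + [v_1,v_2],
  ∂[v_1,v_2,v_4] = [v_2,v_4] − [v_1,v_4] + [v_1,v_2].
The resulting 12×6 matrix has rank 6, and its Smith normal form has invariant factors (1,1,1,1,1,1).

From H_k ≅ ker(∂_k) / im(∂_{k+1}) we obtain:

  H_2: rank ker ∂_2 − rank ∂_3 = (6 − 6) − 0 = 0, and there is no ∂_3, so H_2 = 0.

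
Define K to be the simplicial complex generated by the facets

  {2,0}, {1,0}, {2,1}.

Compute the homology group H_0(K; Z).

We work with the vertex ordering 0 < 1 < 2. The simplices of K, each written with vertices in increasing order, are:

  0-simplices (3): [0], [1], [2]
  1-simplices (3): [0,1], [0,2], [1,2]

giving chain groups C_0 ≅ Z^3, C_1 ≅ Z^3.

Boundary ∂_1: C_1 → C_0 is given by ∂[p,q] = [q] − [p].
The 3×3 boundary matrix has rank 2 and Smith normal form diag(1,1).

From H_k ≅ ker(∂_k) / im(∂_{k+1}) we obtain:

  H_0: rank C_0 − rank ∂_1 = 3 − 2 = 1, and the invariant factors of ∂_1 are all 1, so H_0 ≅ Z.

(K is a triangulation of the circle S^1.)

H_0 = Z.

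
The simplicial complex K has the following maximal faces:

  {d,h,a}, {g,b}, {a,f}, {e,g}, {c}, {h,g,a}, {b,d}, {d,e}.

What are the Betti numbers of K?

b_0 = 2, b_1 = 2, b_2 = 0.

Order the vertices as a < b < c < d < e < f < g < h. Listing each simplex with vertices in this order, K has dimension 2 with simplices:

  0-simplices (8): a, b, c, d, e, f, g, h
  1-simplices (10): ad, af, ag, ah, bd, bg, de, dh, eg, gh
  2-simplices (2): adh, agh

so the chain groups are C_0 ≅ Z^8, C_1 ≅ Z^10, C_2 ≅ Z^2.

Boundary ∂_1: C_1 → C_0 sends each edge [p,q] (with p < q) to q − p.
This gives a 8×10 integer matrix of rank 6; reducing to Smith normal form yields diagonal entries (1,1,1,1,1,1).

∂_2: C_2 → C_1 acts by ∂[p,q,r] = [q,r] − [p,r] + [p,q]. For instance
  ∂agh = gh − ah + ag,
  ∂adh = dh − ah + ad.
This gives a 10×2 integer matrix of rank 2; reducing to Smith normal form yields diagonal entries (1,1).

From H_k ≅ ker(∂_k) / im(∂_{k+1}) we obtain:

  H_0: rank C_0 − rank ∂_1 = 8 − 6 = 2, and the invariant factors of ∂_1 are all 1, so H_0 ≅ Z^2.
  H_1: rank ker ∂_1 − rank ∂_2 = (10 − 6) − 2 = 2, and the invariant factors of ∂_2 are all 1, so H_1 ≅ Z^2.
  H_2: rank ker ∂_2 − rank ∂_3 = (2 − 2) − 0 = 0, and there is no ∂_3, so H_2 ≅ 0.

Hence the Betti numbers are b_0 = 2, b_1 = 2, b_2 = 0.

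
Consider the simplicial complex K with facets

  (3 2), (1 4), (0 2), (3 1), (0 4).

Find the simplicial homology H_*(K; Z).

H_0 = Z,  H_1 = Z.

Take the total order 0 < 1 < 2 < 3 < 4 on the vertex set. Then K (dimension 1) consists of the simplices:

  0-simplices (5): [0], [1], [2], [3], [4]
  1-simplices (5): [0,2], [0,4], [1,3], [1,4], [2,3]

so the chain groups are C_0 ≅ Z^5, C_1 ≅ Z^5.

The boundary map ∂_1: C_1 → C_0 is given by ∂[p,q] = [q] − [p]. For instance
  ∂[0,2] = [2] − [0].
This gives a 5×5 integer matrix of rank 4; reducing to Smith normal form yields diagonal entries (1,1,1,1).

Now H_k = ker ∂_k / im ∂_{k+1}, so:

  H_0: rank C_0 − rank ∂_1 = 5 − 4 = 1, and the invariant factors of ∂_1 are all 1, so H_0 = Z.
  H_1: rank ker ∂_1 − rank ∂_2 = (5 − 4) − 0 = 1, and there is no ∂_2, so H_1 = Z.

As a check, the Euler characteristic is 5 − 5 = 0, which agrees with 1 − 1 = 0.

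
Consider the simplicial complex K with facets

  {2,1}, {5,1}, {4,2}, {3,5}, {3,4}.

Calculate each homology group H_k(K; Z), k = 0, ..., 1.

K has 5 vertices, 5 edges.
rank ∂_0 = 0, rank ∂_1 = 4 ⇒ b_0 = 5 − 0 − 4 = 1; all invariant factors of ∂_1 are 1 so no torsion. So H_0 ≅ Z.
rank ∂_1 = 4, rank ∂_2 = 0 ⇒ b_1 = 5 − 4 − 0 = 1. So H_1 ≅ Z.

H_0 ≅ Z,  H_1 ≅ Z.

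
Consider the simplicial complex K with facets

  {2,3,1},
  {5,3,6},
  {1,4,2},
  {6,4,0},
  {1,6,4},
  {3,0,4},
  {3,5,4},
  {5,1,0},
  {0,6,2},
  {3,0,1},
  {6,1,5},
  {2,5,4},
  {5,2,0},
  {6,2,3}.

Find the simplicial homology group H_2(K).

Order the vertices as 0 < 1 < 2 < 3 < 4 < 5 < 6. Listing each simplex with vertices in this order, K has dimension 2 with simplices:

  0-simplices (7): [0], [1], [2], [3], [4], [5], [6]
  1-simplices (21): [0,1], [0,2], [0,3], [0,4], [0,5], [0,6], [1,2], [1,3], [1,4], [1,5], [1,6], [2,3], [2,4], [2,5], [2,6], [3,4], [3,5], [3,6], [4,5], [4,6], [5,6]
  2-simplices (14): [0,1,3], [0,1,5], [0,2,5], [0,2,6], [0,3,4], [0,4,6], [1,2,3], [1,2,4], [1,4,6], [1,5,6], [2,3,6], [2,4,5], [3,4,5], [3,5,6]

so the chain groups are C_0 ≅ Z^7, C_1 ≅ Z^21, C_2 ≅ Z^14.

The boundary map ∂_1: C_1 → C_0 maps an edge to its endpoints' difference, ∂[p,q] = q − p. For instance
  ∂[4,5] = [5] − [4].
As a 7×21 matrix over Z this has rank 6, with invariant factors (1,1,1,1,1,1).

The boundary map ∂_2: C_2 → C_1 sends each 2-simplex [p,q,r] to [q,r] − [p,r] + [p,q]. For instance
  ∂[1,2,4] = [2,4] − [1,4] + [1,2],
  ∂[1,2,3] = [2,3] − [1,3] + [1,2].
This gives a 21×14 integer matrix of rank 13; reducing to Smith normal form yields diagonal entries (1,1,1,1,1,1,1,1,1,1,1,1,1).

Computing H_k = (kernel of ∂_k) / (image of ∂_{k+1}):

  H_2: rank ker ∂_2 − rank ∂_3 = (14 − 13) − 0 = 1, and there is no ∂_3, so H_2 = Z.

H_2 = Z.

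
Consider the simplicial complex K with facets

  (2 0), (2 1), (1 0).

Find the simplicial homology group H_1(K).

H_1 ≅ Z.

Order the vertices as 0 < 1 < 2. Listing each simplex with vertices in this order, K has dimension 1 with simplices:

  0-simplices (3): [0], [1], [2]
  1-simplices (3): [0,1], [0,2], [1,2]

giving chain groups C_0 ≅ Z^3, C_1 ≅ Z^3.

Boundary ∂_1: C_1 → C_0 is given by ∂[p,q] = [q] − [p]. For instance
  ∂[0,2] = [2] − [0].
The 3×3 boundary matrix has rank 2 and Smith normal form diag(1,1).

Reading off H_k = ker ∂_k / im ∂_{k+1}:

  H_1: rank ker ∂_1 − rank ∂_2 = (3 − 2) − 0 = 1, and there is no ∂_2, so H_1 ≅ Z.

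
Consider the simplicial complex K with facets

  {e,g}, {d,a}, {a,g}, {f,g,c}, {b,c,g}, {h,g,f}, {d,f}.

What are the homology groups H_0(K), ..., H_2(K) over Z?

H_0 = Z,  H_1 = Z,  H_2 = 0.

We work with the vertex ordering a < b < c < d < e < f < g < h. The simplices of K, each written with vertices in increasing order, are:

  0-simplices (8): a, b, c, d, e, f, g, h
  1-simplices (11): ad, ag, bc, bg, cf, cg, df, eg, fg, fh, gh
  2-simplices (3): bcg, cfg, fgh

so the chain groups are C_0 ≅ Z^8, C_1 ≅ Z^11, C_2 ≅ Z^3.

∂_1: C_1 → C_0 maps an edge to its endpoints' difference, ∂[p,q] = q − p. For instance
  ∂cf = f − c.
This gives a 8×11 integer matrix of rank 7; reducing to Smith normal form yields diagonal entries (1,1,1,1,1,1,1).

The boundary map ∂_2: C_2 → C_1 sends each 2-simplex [p,q,r] to [q,r] − [p,r] + [p,q]. For instance
  ∂cfg = fg − cg + cf,
  ∂bcg = cg − bg + bc.
As a 11×3 matrix over Z this has rank 3, with invariant factors (1,1,1).

From H_k ≅ ker(∂_k) / im(∂_{k+1}) we obtain:

  H_0: rank C_0 − rank ∂_1 = 8 − 7 = 1, and the invariant factors of ∂_1 are all 1, so H_0 ≅ Z.
  H_1: rank ker ∂_1 − rank ∂_2 = (11 − 7) − 3 = 1, and the invariant factors of ∂_2 are all 1, so H_1 ≅ Z.
  H_2: rank ker ∂_2 − rank ∂_3 = (3 − 3) − 0 = 0, and there is no ∂_3, so H_2 ≅ 0.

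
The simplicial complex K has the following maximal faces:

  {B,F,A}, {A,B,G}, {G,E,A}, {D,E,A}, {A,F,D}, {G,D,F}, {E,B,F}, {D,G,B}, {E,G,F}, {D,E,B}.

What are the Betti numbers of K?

Order the vertices as A < B < D < E < F < G. Listing each simplex with vertices in this order, K has dimension 2 with simplices:

  0-simplices (6): A, B, D, E, F, G
  1-simplices (15): AB, AD, AE, AF, AG, BD, BE, BF, BG, DE, DF, DG, EF, EG, FG
  2-simplices (10): ABF, ABG, ADE, ADF, AEG, BDE, BDG, BEF, DFG, EFG

Hence C_0 ≅ Z^6, C_1 ≅ Z^15, C_2 ≅ Z^10.

Boundary ∂_1: C_1 → C_0 is given by ∂[p,q] = [q] − [p].
As a 6×15 matrix over Z this has rank 5, with invariant factors (1,1,1,1,1).

Boundary ∂_2: C_2 → C_1 sends each 2-simplex [p,q,r] to [q,r] − [p,r] + [p,q]. For instance
  ∂BEF = EF − BF + BE,
  ∂ADF = DF − AF + AD.
The 15×10 boundary matrix has rank 10 and Smith normal form diag(1,1,1,1,1,1,1,1,1,2).

Computing H_k = (kernel of ∂_k) / (image of ∂_{k+1}):

  H_0: rank C_0 − rank ∂_1 = 6 − 5 = 1, and the invariant factors of ∂_1 are all 1, so H_0 ≅ Z.
  H_1: rank ker ∂_1 − rank ∂_2 = (15 − 5) − 10 = 0, and ∂_2 has invariant factor 2 > 1, so H_1 ≅ Z/2.
  H_2: rank ker ∂_2 − rank ∂_3 = (10 − 10) − 0 = 0, and there is no ∂_3, so H_2 ≅ 0.

As a check, the Euler characteristic is 6 − 15 + 10 = 1, which agrees with 1 − 0 + 0 = 1.

Hence the Betti numbers are b_0 = 1, b_1 = 0, b_2 = 0.

b_0 = 1, b_1 = 0, b_2 = 0.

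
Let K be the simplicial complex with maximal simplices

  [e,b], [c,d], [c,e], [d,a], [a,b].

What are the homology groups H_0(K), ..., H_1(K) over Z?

K has 5 vertices, 5 edges.
rank ∂_0 = 0, rank ∂_1 = 4 ⇒ b_0 = 5 − 0 − 4 = 1; all invariant factors of ∂_1 are 1 so no torsion. So H_0 = Z.
rank ∂_1 = 4, rank ∂_2 = 0 ⇒ b_1 = 5 − 4 − 0 = 1. So H_1 = Z.

H_0 = Z,  H_1 = Z.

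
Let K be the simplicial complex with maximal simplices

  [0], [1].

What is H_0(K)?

H_0 ≅ Z^2.

Order the vertices as 0 < 1. Listing each simplex with vertices in this order, K has dimension 0 with simplices:

  0-simplices (2): [0], [1]

giving chain groups C_0 ≅ Z^2.

Reading off H_k = ker ∂_k / im ∂_{k+1}:

  H_0: rank C_0 − rank ∂_1 = 2 − 0 = 2, and there is no ∂_1, so H_0 = Z^2.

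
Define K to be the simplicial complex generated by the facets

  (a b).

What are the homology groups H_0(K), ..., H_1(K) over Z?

K has 2 vertices, 1 edge.
rank ∂_0 = 0, rank ∂_1 = 1 ⇒ b_0 = 2 − 0 − 1 = 1; all invariant factors of ∂_1 are 1 so no torsion. So H_0 ≅ Z.
rank ∂_1 = 1, rank ∂_2 = 0 ⇒ b_1 = 1 − 1 − 0 = 0. So H_1 ≅ 0.

H_0 ≅ Z,  H_1 = 0.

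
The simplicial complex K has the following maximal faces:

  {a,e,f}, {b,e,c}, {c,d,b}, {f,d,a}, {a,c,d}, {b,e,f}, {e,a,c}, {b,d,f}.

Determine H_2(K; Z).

Fix the vertex order a < b < c < d < e < f and write every simplex with vertices in increasing order. Then dim K = 2 and the simplices of K are:

  0-simplices (6): a, b, c, d, e, f
  1-simplices (12): ac, ad, ae, af, bc, bd, be, bf, cd, ce, df, ef
  2-simplices (8): acd, ace, adf, aef, bcd, bce, bdf, bef

Hence C_0 ≅ Z^6, C_1 ≅ Z^12, C_2 ≅ Z^8.

Boundary ∂_1: C_1 → C_0 maps an edge to its endpoints' difference, ∂[p,q] = q − p.
The resulting 6×12 matrix has rank 5, and its Smith normal form has invariant factors (1,1,1,1,1).

∂_2: C_2 → C_1 sends each 2-simplex [p,q,r] to [q,r] − [p,r] + [p,q]. For instance
  ∂bdf = df − bf + bd,
  ∂ace = ce − ae + ac.
The 12×8 boundary matrix has rank 7 and Smith normal form diag(1,1,1,1,1,1,1).

Reading off H_k = ker ∂_k / im ∂_{k+1}:

  H_2: rank ker ∂_2 − rank ∂_3 = (8 − 7) − 0 = 1, and there is no ∂_3, so H_2 ≅ Z.

H_2 ≅ Z.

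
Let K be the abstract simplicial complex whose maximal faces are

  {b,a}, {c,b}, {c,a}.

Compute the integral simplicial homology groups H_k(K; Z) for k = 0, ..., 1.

We work with the vertex ordering a < b < c. The simplices of K, each written with vertices in increasing order, are:

  0-simplices (3): a, b, c
  1-simplices (3): ab, ac, bc

so the chain groups are C_0 ≅ Z^3, C_1 ≅ Z^3.

Boundary ∂_1: C_1 → C_0 is given by ∂[p,q] = [q] − [p]. For instance
  ∂ac = c − a.
The 3×3 boundary matrix has rank 2 and Smith normal form diag(1,1).

Reading off H_k = ker ∂_k / im ∂_{k+1}:

  H_0: rank C_0 − rank ∂_1 = 3 − 2 = 1, and the invariant factors of ∂_1 are all 1, so H_0 ≅ Z.
  H_1: rank ker ∂_1 − rank ∂_2 = (3 − 2) − 0 = 1, and there is no ∂_2, so H_1 ≅ Z.

As a check, the Euler characteristic is 3 − 3 = 0, which agrees with 1 − 1 = 0.
(K is a triangulation of the circle S^1.)

H_0 = Z,  H_1 = Z.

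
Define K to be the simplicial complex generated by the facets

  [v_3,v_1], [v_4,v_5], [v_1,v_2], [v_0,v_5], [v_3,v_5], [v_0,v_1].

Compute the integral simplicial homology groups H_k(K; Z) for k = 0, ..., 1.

Order the vertices as v_0 < v_1 < v_2 < v_3 < v_4 < v_5. Listing each simplex with vertices in this order, K has dimension 1 with simplices:

  0-simplices (6): [v_0], [v_1], [v_2], [v_3], [v_4], [v_5]
  1-simplices (6): [v_0,v_1], [v_0,v_5], [v_1,v_2], [v_1,v_3], [v_3,v_5], [v_4,v_5]

so the chain groups are C_0 ≅ Z^6, C_1 ≅ Z^6.

The boundary map ∂_1: C_1 → C_0 is given by ∂[p,q] = [q] − [p]. For instance
  ∂[v_0,v_1] = [v_1] − [v_0].
This gives a 6×6 integer matrix of rank 5; reducing to Smith normal form yields diagonal entries (1,1,1,1,1).

Reading off H_k = ker ∂_k / im ∂_{k+1}:

  H_0: rank C_0 − rank ∂_1 = 6 − 5 = 1, and the invariant factors of ∂_1 are all 1, so H_0 = Z.
  H_1: rank ker ∂_1 − rank ∂_2 = (6 − 5) − 0 = 1, and there is no ∂_2, so H_1 = Z.

H_0 ≅ Z,  H_1 ≅ Z.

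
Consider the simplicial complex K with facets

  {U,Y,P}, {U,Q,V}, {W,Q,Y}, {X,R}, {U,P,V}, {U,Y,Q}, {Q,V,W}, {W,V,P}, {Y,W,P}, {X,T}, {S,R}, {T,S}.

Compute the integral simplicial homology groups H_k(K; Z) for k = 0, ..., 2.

Take the total order P < Q < R < S < T < U < V < W < X < Y on the vertex set. Then K (dimension 2) consists of the simplices:

  0-simplices (10): P, Q, R, S, T, U, V, W, X, Y
  1-simplices (16): PU, PV, PW, PY, QU, QV, QW, QY, RS, RX, ST, TX, UV, UY, VW, WY
  2-simplices (8): PUV, PUY, PVW, PWY, QUV, QUY, QVW, QWY

so the chain groups are C_0 ≅ Z^10, C_1 ≅ Z^16, C_2 ≅ Z^8.

∂_1: C_1 → C_0 is given by ∂[p,q] = [q] − [p].
As a 10×16 matrix over Z this has rank 8, with invariant factors (1,1,1,1,1,1,1,1).

The boundary map ∂_2: C_2 → C_1 acts by ∂[p,q,r] = [q,r] − [p,r] + [p,q]. For instance
  ∂PVW = VW − PW + PV,
  ∂QUV = UV − QV + QU.
As a 16×8 matrix over Z this has rank 7, with invariant factors (1,1,1,1,1,1,1).

Reading off H_k = ker ∂_k / im ∂_{k+1}:

  H_0: rank C_0 − rank ∂_1 = 10 − 8 = 2, and the invariant factors of ∂_1 are all 1, so H_0 = Z^2.
  H_1: rank ker ∂_1 − rank ∂_2 = (16 − 8) − 7 = 1, and the invariant factors of ∂_2 are all 1, so H_1 = Z.
  H_2: rank ker ∂_2 − rank ∂_3 = (8 − 7) − 0 = 1, and there is no ∂_3, so H_2 = Z.

As a check, the Euler characteristic is 10 − 16 + 8 = 2, which agrees with 2 − 1 + 1 = 2.

H_0 ≅ Z^2,  H_1 ≅ Z,  H_2 ≅ Z.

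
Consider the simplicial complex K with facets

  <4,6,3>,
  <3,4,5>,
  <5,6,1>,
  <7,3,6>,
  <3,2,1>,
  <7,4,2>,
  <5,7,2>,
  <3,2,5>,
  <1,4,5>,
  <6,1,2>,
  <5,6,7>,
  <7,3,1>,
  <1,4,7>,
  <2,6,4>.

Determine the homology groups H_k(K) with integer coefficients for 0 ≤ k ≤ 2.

We work with the vertex ordering 1 < 2 < 3 < 4 < 5 < 6 < 7. The simplices of K, each written with vertices in increasing order, are:

  0-simplices (7): [1], [2], [3], [4], [5], [6], [7]
  1-simplices (21): [1,2], [1,3], [1,4], [1,5], [1,6], [1,7], [2,3], [2,4], [2,5], [2,6], [2,7], [3,4], [3,5], [3,6], [3,7], [4,5], [4,6], [4,7], [5,6], [5,7], [6,7]
  2-simplices (14): [1,2,3], [1,2,6], [1,3,7], [1,4,5], [1,4,7], [1,5,6], [2,3,5], [2,4,6], [2,4,7], [2,5,7], [3,4,5], [3,4,6], [3,6,7], [5,6,7]

so the chain groups are C_0 ≅ Z^7, C_1 ≅ Z^21, C_2 ≅ Z^14.

∂_1: C_1 → C_0 is given by ∂[p,q] = [q] − [p]. For instance
  ∂[1,7] = [7] − [1].
The 7×21 boundary matrix has rank 6 and Smith normal form diag(1,1,1,1,1,1).

The boundary map ∂_2: C_2 → C_1 sends each 2-simplex [p,q,r] to [q,r] − [p,r] + [p,q]. For instance
  ∂[1,2,6] = [2,6] − [1,6] + [1,2],
  ∂[3,6,7] = [6,7] − [3,7] + [3,6].
This gives a 21×14 integer matrix of rank 13; reducing to Smith normal form yields diagonal entries (1,1,1,1,1,1,1,1,1,1,1,1,1).

Now H_k = ker ∂_k / im ∂_{k+1}, so:

  H_0: rank C_0 − rank ∂_1 = 7 − 6 = 1, and the invariant factors of ∂_1 are all 1, so H_0 ≅ Z.
  H_1: rank ker ∂_1 − rank ∂_2 = (21 − 6) − 13 = 2, and the invariant factors of ∂_2 are all 1, so H_1 ≅ Z^2.
  H_2: rank ker ∂_2 − rank ∂_3 = (14 − 13) − 0 = 1, and there is no ∂_3, so H_2 ≅ Z.

(K is a triangulation of the torus T^2.)

H_0 = Z,  H_1 = Z^2,  H_2 = Z.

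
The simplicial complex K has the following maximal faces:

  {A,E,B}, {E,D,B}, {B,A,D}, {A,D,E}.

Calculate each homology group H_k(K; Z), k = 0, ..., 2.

H_0 = Z,  H_1 = 0,  H_2 = Z.

Fix the vertex order A < B < D < E and write every simplex with vertices in increasing order. Then dim K = 2 and the simplices of K are:

  0-simplices (4): A, B, D, E
  1-simplices (6): AB, AD, AE, BD, BE, DE
  2-simplices (4): ABD, ABE, ADE, BDE

so the chain groups are C_0 ≅ Z^4, C_1 ≅ Z^6, C_2 ≅ Z^4.

Boundary ∂_1: C_1 → C_0 sends each edge [p,q] (with p < q) to q − p. For instance
  ∂AE = E − A.
The 4×6 boundary matrix has rank 3 and Smith normal form diag(1,1,1).

Boundary ∂_2: C_2 → C_1 maps a triangle to the signed sum of its edges. For instance
  ∂ADE = DE − AE + AD,
  ∂ABD = BD − AD + AB.
The 6×4 boundary matrix has rank 3 and Smith normal form diag(1,1,1).

Reading off H_k = ker ∂_k / im ∂_{k+1}:

  H_0: rank C_0 − rank ∂_1 = 4 − 3 = 1, and the invariant factors of ∂_1 are all 1, so H_0 = Z.
  H_1: rank ker ∂_1 − rank ∂_2 = (6 − 3) − 3 = 0, and the invariant factors of ∂_2 are all 1, so H_1 = 0.
  H_2: rank ker ∂_2 − rank ∂_3 = (4 − 3) − 0 = 1, and there is no ∂_3, so H_2 = Z.

As a check, the Euler characteristic is 4 − 6 + 4 = 2, which agrees with 1 − 0 + 1 = 2.
(K is a triangulation of the 2-sphere S^2.)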